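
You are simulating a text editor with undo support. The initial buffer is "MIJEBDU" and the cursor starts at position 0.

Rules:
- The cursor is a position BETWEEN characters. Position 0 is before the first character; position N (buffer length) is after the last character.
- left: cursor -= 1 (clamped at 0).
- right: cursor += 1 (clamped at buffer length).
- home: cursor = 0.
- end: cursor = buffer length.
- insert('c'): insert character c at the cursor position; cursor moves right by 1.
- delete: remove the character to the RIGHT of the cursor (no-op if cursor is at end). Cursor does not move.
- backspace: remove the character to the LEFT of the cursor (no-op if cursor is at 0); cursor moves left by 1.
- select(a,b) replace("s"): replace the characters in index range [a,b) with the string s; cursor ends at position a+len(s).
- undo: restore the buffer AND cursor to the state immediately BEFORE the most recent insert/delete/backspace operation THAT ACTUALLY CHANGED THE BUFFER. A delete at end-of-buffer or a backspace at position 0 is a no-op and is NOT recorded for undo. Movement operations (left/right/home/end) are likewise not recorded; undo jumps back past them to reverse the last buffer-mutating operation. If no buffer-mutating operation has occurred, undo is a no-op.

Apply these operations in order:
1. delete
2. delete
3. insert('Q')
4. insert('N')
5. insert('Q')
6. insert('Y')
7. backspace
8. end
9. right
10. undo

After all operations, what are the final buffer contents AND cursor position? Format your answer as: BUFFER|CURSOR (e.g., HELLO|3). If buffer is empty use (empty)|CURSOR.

Answer: QNQYJEBDU|4

Derivation:
After op 1 (delete): buf='IJEBDU' cursor=0
After op 2 (delete): buf='JEBDU' cursor=0
After op 3 (insert('Q')): buf='QJEBDU' cursor=1
After op 4 (insert('N')): buf='QNJEBDU' cursor=2
After op 5 (insert('Q')): buf='QNQJEBDU' cursor=3
After op 6 (insert('Y')): buf='QNQYJEBDU' cursor=4
After op 7 (backspace): buf='QNQJEBDU' cursor=3
After op 8 (end): buf='QNQJEBDU' cursor=8
After op 9 (right): buf='QNQJEBDU' cursor=8
After op 10 (undo): buf='QNQYJEBDU' cursor=4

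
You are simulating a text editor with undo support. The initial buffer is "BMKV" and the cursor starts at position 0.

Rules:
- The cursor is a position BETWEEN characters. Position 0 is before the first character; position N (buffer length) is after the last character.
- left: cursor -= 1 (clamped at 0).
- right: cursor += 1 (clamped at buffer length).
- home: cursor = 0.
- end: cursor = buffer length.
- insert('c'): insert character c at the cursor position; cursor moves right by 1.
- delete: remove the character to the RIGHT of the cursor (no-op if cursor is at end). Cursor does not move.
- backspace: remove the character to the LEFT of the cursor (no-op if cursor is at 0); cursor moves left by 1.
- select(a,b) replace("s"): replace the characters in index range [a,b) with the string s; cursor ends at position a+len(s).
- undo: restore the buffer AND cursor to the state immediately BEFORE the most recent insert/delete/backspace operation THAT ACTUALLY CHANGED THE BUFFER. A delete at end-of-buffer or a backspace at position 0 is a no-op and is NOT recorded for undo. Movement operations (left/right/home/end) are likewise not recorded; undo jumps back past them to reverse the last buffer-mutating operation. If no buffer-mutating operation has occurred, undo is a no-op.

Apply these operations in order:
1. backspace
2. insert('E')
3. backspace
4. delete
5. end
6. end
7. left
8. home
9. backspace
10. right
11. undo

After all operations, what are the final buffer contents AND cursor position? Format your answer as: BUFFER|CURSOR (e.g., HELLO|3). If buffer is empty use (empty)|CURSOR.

Answer: BMKV|0

Derivation:
After op 1 (backspace): buf='BMKV' cursor=0
After op 2 (insert('E')): buf='EBMKV' cursor=1
After op 3 (backspace): buf='BMKV' cursor=0
After op 4 (delete): buf='MKV' cursor=0
After op 5 (end): buf='MKV' cursor=3
After op 6 (end): buf='MKV' cursor=3
After op 7 (left): buf='MKV' cursor=2
After op 8 (home): buf='MKV' cursor=0
After op 9 (backspace): buf='MKV' cursor=0
After op 10 (right): buf='MKV' cursor=1
After op 11 (undo): buf='BMKV' cursor=0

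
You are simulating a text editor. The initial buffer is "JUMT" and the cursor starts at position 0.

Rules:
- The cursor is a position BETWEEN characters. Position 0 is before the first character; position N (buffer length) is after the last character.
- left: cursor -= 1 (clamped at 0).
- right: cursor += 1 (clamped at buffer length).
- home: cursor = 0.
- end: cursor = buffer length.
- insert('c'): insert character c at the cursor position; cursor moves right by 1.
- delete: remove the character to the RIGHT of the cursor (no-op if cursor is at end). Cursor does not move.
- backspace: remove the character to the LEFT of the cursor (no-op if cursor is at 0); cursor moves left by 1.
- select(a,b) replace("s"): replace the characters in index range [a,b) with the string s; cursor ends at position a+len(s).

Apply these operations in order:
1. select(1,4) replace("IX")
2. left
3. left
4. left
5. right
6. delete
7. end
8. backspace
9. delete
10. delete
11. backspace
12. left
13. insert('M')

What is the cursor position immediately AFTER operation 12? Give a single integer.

Answer: 0

Derivation:
After op 1 (select(1,4) replace("IX")): buf='JIX' cursor=3
After op 2 (left): buf='JIX' cursor=2
After op 3 (left): buf='JIX' cursor=1
After op 4 (left): buf='JIX' cursor=0
After op 5 (right): buf='JIX' cursor=1
After op 6 (delete): buf='JX' cursor=1
After op 7 (end): buf='JX' cursor=2
After op 8 (backspace): buf='J' cursor=1
After op 9 (delete): buf='J' cursor=1
After op 10 (delete): buf='J' cursor=1
After op 11 (backspace): buf='(empty)' cursor=0
After op 12 (left): buf='(empty)' cursor=0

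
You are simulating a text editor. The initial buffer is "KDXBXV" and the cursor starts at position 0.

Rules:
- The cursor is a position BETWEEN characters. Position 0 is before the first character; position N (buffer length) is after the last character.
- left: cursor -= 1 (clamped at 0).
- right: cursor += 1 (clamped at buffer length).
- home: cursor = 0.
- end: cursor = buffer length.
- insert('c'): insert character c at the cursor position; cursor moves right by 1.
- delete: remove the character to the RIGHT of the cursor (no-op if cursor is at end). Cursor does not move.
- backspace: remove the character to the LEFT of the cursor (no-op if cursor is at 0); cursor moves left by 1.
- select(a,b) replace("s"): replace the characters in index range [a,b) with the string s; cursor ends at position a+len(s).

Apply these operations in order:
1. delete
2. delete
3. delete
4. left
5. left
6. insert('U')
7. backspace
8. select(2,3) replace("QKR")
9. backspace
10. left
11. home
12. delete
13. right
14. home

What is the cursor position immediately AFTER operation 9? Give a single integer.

After op 1 (delete): buf='DXBXV' cursor=0
After op 2 (delete): buf='XBXV' cursor=0
After op 3 (delete): buf='BXV' cursor=0
After op 4 (left): buf='BXV' cursor=0
After op 5 (left): buf='BXV' cursor=0
After op 6 (insert('U')): buf='UBXV' cursor=1
After op 7 (backspace): buf='BXV' cursor=0
After op 8 (select(2,3) replace("QKR")): buf='BXQKR' cursor=5
After op 9 (backspace): buf='BXQK' cursor=4

Answer: 4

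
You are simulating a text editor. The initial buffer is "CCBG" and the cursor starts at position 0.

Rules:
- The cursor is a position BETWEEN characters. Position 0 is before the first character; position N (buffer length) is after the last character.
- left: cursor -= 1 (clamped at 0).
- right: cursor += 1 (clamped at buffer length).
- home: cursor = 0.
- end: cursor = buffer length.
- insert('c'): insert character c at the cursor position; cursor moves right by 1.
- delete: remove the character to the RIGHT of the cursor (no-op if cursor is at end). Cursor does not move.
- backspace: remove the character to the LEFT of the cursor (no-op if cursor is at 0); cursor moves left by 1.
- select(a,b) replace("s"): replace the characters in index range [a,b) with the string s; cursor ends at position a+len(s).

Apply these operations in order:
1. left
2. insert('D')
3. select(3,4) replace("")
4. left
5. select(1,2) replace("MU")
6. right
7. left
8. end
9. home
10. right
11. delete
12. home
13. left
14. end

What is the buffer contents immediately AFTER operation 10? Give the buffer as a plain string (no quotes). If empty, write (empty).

Answer: DMUCG

Derivation:
After op 1 (left): buf='CCBG' cursor=0
After op 2 (insert('D')): buf='DCCBG' cursor=1
After op 3 (select(3,4) replace("")): buf='DCCG' cursor=3
After op 4 (left): buf='DCCG' cursor=2
After op 5 (select(1,2) replace("MU")): buf='DMUCG' cursor=3
After op 6 (right): buf='DMUCG' cursor=4
After op 7 (left): buf='DMUCG' cursor=3
After op 8 (end): buf='DMUCG' cursor=5
After op 9 (home): buf='DMUCG' cursor=0
After op 10 (right): buf='DMUCG' cursor=1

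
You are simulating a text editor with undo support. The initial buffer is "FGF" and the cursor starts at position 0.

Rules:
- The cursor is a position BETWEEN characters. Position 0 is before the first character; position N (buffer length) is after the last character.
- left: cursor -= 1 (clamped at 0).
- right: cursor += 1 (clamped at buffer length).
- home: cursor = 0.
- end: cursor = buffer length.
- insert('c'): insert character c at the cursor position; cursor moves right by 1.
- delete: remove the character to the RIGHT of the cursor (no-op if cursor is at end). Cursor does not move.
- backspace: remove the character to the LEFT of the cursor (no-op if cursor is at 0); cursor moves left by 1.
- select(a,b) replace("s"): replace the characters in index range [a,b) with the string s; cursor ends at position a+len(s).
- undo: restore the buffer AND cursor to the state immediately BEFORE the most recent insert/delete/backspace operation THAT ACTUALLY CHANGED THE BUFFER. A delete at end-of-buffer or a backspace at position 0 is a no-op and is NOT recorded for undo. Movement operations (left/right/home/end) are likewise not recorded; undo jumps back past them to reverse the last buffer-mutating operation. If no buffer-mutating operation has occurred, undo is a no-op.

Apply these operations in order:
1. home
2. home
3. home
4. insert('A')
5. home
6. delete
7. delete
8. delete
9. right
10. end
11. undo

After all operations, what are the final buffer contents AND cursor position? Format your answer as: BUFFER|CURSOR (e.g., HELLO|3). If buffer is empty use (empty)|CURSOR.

After op 1 (home): buf='FGF' cursor=0
After op 2 (home): buf='FGF' cursor=0
After op 3 (home): buf='FGF' cursor=0
After op 4 (insert('A')): buf='AFGF' cursor=1
After op 5 (home): buf='AFGF' cursor=0
After op 6 (delete): buf='FGF' cursor=0
After op 7 (delete): buf='GF' cursor=0
After op 8 (delete): buf='F' cursor=0
After op 9 (right): buf='F' cursor=1
After op 10 (end): buf='F' cursor=1
After op 11 (undo): buf='GF' cursor=0

Answer: GF|0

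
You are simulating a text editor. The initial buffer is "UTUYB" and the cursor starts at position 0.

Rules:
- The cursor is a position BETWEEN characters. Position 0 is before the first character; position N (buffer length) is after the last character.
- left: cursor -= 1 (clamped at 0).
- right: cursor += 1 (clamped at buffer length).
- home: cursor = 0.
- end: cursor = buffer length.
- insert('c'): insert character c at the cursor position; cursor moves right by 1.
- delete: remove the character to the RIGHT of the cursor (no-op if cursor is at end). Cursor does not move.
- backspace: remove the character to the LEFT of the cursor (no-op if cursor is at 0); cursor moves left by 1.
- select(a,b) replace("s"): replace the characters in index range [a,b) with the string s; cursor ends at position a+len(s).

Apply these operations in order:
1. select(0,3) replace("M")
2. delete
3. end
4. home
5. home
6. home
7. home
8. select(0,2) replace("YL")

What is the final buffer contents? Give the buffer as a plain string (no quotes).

After op 1 (select(0,3) replace("M")): buf='MYB' cursor=1
After op 2 (delete): buf='MB' cursor=1
After op 3 (end): buf='MB' cursor=2
After op 4 (home): buf='MB' cursor=0
After op 5 (home): buf='MB' cursor=0
After op 6 (home): buf='MB' cursor=0
After op 7 (home): buf='MB' cursor=0
After op 8 (select(0,2) replace("YL")): buf='YL' cursor=2

Answer: YL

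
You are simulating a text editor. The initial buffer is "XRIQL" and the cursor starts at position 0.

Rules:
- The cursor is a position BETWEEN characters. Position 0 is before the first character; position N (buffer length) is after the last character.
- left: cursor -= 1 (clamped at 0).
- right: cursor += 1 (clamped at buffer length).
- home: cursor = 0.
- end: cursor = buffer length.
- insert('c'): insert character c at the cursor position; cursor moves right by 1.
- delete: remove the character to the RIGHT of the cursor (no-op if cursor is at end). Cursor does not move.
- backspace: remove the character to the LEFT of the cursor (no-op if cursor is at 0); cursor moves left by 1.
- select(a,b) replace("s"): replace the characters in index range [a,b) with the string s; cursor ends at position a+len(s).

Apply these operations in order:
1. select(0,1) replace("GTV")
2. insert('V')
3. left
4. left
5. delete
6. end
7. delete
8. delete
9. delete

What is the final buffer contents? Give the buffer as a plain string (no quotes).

After op 1 (select(0,1) replace("GTV")): buf='GTVRIQL' cursor=3
After op 2 (insert('V')): buf='GTVVRIQL' cursor=4
After op 3 (left): buf='GTVVRIQL' cursor=3
After op 4 (left): buf='GTVVRIQL' cursor=2
After op 5 (delete): buf='GTVRIQL' cursor=2
After op 6 (end): buf='GTVRIQL' cursor=7
After op 7 (delete): buf='GTVRIQL' cursor=7
After op 8 (delete): buf='GTVRIQL' cursor=7
After op 9 (delete): buf='GTVRIQL' cursor=7

Answer: GTVRIQL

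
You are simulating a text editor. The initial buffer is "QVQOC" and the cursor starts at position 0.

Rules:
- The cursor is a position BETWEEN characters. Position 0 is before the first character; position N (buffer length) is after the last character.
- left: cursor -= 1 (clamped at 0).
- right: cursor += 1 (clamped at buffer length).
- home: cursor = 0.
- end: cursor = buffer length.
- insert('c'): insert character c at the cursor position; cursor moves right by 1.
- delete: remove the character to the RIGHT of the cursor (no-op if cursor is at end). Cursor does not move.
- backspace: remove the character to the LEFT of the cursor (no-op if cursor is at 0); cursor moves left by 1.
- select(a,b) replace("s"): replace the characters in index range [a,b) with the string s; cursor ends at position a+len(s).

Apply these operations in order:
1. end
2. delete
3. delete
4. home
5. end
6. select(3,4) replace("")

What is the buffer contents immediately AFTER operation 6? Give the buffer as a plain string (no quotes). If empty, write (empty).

After op 1 (end): buf='QVQOC' cursor=5
After op 2 (delete): buf='QVQOC' cursor=5
After op 3 (delete): buf='QVQOC' cursor=5
After op 4 (home): buf='QVQOC' cursor=0
After op 5 (end): buf='QVQOC' cursor=5
After op 6 (select(3,4) replace("")): buf='QVQC' cursor=3

Answer: QVQC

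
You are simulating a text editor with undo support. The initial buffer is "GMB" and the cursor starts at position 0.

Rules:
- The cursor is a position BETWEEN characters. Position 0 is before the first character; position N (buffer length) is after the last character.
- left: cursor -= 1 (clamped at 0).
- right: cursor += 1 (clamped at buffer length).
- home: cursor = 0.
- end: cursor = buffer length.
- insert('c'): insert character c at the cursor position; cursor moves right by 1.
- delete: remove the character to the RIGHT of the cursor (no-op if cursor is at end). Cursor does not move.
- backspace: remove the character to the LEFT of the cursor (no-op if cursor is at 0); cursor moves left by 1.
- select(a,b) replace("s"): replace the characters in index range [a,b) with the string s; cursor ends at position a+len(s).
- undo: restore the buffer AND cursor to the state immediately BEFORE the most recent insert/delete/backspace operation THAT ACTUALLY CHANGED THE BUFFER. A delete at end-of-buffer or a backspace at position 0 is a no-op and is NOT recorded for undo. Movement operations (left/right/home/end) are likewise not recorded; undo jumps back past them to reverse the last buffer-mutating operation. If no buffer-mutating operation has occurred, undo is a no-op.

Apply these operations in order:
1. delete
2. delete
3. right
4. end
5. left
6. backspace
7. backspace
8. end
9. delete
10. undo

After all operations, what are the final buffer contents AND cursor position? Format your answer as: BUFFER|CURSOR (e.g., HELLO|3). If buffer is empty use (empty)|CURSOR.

Answer: MB|0

Derivation:
After op 1 (delete): buf='MB' cursor=0
After op 2 (delete): buf='B' cursor=0
After op 3 (right): buf='B' cursor=1
After op 4 (end): buf='B' cursor=1
After op 5 (left): buf='B' cursor=0
After op 6 (backspace): buf='B' cursor=0
After op 7 (backspace): buf='B' cursor=0
After op 8 (end): buf='B' cursor=1
After op 9 (delete): buf='B' cursor=1
After op 10 (undo): buf='MB' cursor=0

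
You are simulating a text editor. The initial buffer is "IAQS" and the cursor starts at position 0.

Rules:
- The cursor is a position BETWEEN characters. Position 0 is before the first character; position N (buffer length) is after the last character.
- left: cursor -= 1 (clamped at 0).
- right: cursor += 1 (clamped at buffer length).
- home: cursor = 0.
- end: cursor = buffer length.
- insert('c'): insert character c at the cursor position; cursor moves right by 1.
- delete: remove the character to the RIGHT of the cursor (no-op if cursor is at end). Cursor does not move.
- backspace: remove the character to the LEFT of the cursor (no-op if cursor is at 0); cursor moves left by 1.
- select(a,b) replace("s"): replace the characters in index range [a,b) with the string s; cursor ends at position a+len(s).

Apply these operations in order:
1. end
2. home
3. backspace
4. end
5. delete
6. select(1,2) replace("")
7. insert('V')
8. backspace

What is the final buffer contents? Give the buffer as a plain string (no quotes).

Answer: IQS

Derivation:
After op 1 (end): buf='IAQS' cursor=4
After op 2 (home): buf='IAQS' cursor=0
After op 3 (backspace): buf='IAQS' cursor=0
After op 4 (end): buf='IAQS' cursor=4
After op 5 (delete): buf='IAQS' cursor=4
After op 6 (select(1,2) replace("")): buf='IQS' cursor=1
After op 7 (insert('V')): buf='IVQS' cursor=2
After op 8 (backspace): buf='IQS' cursor=1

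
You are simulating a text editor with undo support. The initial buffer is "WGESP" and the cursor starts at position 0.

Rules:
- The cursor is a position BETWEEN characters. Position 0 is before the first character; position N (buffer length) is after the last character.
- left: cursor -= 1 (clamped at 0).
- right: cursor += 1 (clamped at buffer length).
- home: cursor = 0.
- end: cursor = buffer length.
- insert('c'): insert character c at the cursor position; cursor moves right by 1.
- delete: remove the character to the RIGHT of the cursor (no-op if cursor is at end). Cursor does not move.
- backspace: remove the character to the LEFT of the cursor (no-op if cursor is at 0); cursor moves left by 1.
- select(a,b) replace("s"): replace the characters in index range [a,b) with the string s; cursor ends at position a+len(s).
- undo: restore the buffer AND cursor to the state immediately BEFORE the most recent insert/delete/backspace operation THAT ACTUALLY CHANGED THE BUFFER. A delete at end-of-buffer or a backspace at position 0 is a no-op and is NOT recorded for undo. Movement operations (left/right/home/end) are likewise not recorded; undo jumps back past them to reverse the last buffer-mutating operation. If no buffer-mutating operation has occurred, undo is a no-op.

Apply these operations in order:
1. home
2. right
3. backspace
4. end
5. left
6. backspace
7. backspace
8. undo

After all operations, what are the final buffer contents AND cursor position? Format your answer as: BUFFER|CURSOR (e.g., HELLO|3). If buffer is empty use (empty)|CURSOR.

Answer: GEP|2

Derivation:
After op 1 (home): buf='WGESP' cursor=0
After op 2 (right): buf='WGESP' cursor=1
After op 3 (backspace): buf='GESP' cursor=0
After op 4 (end): buf='GESP' cursor=4
After op 5 (left): buf='GESP' cursor=3
After op 6 (backspace): buf='GEP' cursor=2
After op 7 (backspace): buf='GP' cursor=1
After op 8 (undo): buf='GEP' cursor=2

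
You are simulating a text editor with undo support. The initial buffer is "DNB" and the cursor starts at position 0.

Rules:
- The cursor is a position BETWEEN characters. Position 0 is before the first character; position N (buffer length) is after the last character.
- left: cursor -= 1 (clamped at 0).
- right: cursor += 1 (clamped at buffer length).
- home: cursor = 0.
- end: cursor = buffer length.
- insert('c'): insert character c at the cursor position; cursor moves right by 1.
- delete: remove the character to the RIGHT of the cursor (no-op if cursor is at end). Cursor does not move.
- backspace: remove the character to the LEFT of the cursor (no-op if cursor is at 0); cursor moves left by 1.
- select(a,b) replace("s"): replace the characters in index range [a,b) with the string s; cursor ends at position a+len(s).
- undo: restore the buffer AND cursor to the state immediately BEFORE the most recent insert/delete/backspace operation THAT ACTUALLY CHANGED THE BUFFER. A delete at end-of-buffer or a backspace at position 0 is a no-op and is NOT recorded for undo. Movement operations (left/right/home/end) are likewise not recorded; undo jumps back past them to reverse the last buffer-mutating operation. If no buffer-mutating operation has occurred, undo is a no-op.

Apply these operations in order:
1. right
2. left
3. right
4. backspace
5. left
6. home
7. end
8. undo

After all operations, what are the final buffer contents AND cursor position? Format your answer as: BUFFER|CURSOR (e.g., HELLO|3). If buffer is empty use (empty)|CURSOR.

Answer: DNB|1

Derivation:
After op 1 (right): buf='DNB' cursor=1
After op 2 (left): buf='DNB' cursor=0
After op 3 (right): buf='DNB' cursor=1
After op 4 (backspace): buf='NB' cursor=0
After op 5 (left): buf='NB' cursor=0
After op 6 (home): buf='NB' cursor=0
After op 7 (end): buf='NB' cursor=2
After op 8 (undo): buf='DNB' cursor=1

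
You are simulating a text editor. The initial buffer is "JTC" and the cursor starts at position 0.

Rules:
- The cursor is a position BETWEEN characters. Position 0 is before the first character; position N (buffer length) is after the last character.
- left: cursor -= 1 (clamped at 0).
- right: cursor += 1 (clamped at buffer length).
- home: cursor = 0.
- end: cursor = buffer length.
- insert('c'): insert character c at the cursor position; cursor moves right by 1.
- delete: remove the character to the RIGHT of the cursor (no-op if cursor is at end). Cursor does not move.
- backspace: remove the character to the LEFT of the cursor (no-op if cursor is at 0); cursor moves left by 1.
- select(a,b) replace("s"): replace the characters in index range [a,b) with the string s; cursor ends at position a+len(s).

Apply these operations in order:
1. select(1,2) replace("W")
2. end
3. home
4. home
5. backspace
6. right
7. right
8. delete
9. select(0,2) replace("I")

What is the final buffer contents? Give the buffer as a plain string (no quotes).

Answer: I

Derivation:
After op 1 (select(1,2) replace("W")): buf='JWC' cursor=2
After op 2 (end): buf='JWC' cursor=3
After op 3 (home): buf='JWC' cursor=0
After op 4 (home): buf='JWC' cursor=0
After op 5 (backspace): buf='JWC' cursor=0
After op 6 (right): buf='JWC' cursor=1
After op 7 (right): buf='JWC' cursor=2
After op 8 (delete): buf='JW' cursor=2
After op 9 (select(0,2) replace("I")): buf='I' cursor=1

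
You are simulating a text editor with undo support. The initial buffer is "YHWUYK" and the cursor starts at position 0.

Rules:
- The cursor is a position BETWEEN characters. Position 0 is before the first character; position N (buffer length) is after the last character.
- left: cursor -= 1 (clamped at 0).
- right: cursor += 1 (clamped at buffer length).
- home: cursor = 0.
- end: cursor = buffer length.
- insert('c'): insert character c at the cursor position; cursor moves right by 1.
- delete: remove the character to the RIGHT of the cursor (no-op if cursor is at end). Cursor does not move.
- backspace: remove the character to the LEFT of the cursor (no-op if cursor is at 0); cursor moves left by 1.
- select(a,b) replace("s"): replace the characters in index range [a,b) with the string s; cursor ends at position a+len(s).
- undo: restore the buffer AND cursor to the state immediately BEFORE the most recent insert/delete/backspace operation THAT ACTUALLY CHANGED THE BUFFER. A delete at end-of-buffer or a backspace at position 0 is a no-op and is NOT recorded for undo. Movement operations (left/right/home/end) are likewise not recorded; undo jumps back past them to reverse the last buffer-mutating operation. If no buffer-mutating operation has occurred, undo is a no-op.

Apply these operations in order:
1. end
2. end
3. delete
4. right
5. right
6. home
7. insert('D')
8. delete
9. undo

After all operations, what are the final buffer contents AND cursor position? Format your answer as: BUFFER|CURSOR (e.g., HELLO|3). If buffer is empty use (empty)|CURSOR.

Answer: DYHWUYK|1

Derivation:
After op 1 (end): buf='YHWUYK' cursor=6
After op 2 (end): buf='YHWUYK' cursor=6
After op 3 (delete): buf='YHWUYK' cursor=6
After op 4 (right): buf='YHWUYK' cursor=6
After op 5 (right): buf='YHWUYK' cursor=6
After op 6 (home): buf='YHWUYK' cursor=0
After op 7 (insert('D')): buf='DYHWUYK' cursor=1
After op 8 (delete): buf='DHWUYK' cursor=1
After op 9 (undo): buf='DYHWUYK' cursor=1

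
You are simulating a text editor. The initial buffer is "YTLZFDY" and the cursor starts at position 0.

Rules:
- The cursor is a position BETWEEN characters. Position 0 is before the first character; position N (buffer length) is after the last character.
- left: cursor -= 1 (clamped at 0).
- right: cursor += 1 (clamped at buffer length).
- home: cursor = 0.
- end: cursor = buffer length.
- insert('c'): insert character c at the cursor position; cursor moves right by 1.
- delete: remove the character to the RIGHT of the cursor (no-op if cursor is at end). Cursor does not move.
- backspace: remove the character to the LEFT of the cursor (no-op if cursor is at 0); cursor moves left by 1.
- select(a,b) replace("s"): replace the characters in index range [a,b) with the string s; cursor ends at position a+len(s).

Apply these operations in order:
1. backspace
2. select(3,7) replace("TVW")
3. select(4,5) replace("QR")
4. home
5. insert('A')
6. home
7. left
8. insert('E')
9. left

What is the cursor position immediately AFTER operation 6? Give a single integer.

After op 1 (backspace): buf='YTLZFDY' cursor=0
After op 2 (select(3,7) replace("TVW")): buf='YTLTVW' cursor=6
After op 3 (select(4,5) replace("QR")): buf='YTLTQRW' cursor=6
After op 4 (home): buf='YTLTQRW' cursor=0
After op 5 (insert('A')): buf='AYTLTQRW' cursor=1
After op 6 (home): buf='AYTLTQRW' cursor=0

Answer: 0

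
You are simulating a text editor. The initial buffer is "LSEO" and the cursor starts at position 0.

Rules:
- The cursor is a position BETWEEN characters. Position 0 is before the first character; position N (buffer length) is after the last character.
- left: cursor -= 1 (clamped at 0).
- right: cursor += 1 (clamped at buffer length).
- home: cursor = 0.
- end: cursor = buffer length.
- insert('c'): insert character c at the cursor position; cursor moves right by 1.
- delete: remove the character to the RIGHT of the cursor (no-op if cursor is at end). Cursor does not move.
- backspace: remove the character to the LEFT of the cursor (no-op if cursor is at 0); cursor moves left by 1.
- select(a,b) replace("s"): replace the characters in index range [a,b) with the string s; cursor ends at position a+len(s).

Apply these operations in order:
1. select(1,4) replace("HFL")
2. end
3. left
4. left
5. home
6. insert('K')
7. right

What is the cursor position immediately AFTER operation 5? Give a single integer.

Answer: 0

Derivation:
After op 1 (select(1,4) replace("HFL")): buf='LHFL' cursor=4
After op 2 (end): buf='LHFL' cursor=4
After op 3 (left): buf='LHFL' cursor=3
After op 4 (left): buf='LHFL' cursor=2
After op 5 (home): buf='LHFL' cursor=0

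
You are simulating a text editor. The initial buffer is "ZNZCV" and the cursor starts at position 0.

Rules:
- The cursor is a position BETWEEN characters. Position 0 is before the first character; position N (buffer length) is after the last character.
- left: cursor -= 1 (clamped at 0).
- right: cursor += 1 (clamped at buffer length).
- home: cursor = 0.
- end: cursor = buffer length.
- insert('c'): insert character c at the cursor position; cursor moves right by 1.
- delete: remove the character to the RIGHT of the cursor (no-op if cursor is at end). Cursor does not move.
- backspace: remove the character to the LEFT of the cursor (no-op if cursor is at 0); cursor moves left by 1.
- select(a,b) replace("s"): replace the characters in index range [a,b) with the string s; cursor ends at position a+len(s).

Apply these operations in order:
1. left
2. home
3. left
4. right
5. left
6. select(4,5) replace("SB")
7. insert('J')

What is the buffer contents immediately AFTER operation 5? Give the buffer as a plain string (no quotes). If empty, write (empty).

Answer: ZNZCV

Derivation:
After op 1 (left): buf='ZNZCV' cursor=0
After op 2 (home): buf='ZNZCV' cursor=0
After op 3 (left): buf='ZNZCV' cursor=0
After op 4 (right): buf='ZNZCV' cursor=1
After op 5 (left): buf='ZNZCV' cursor=0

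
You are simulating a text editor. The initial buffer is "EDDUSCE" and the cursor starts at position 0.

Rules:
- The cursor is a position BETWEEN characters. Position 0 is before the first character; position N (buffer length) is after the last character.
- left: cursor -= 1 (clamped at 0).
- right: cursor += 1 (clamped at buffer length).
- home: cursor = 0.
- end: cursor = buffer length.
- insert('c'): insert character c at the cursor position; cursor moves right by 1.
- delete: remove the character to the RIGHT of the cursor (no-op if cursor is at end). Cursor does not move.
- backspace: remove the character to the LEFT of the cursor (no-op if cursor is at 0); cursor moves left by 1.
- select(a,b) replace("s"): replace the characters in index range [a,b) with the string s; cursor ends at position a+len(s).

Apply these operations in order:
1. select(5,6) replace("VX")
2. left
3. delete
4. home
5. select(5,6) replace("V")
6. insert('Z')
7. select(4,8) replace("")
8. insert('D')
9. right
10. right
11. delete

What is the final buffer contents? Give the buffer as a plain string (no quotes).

After op 1 (select(5,6) replace("VX")): buf='EDDUSVXE' cursor=7
After op 2 (left): buf='EDDUSVXE' cursor=6
After op 3 (delete): buf='EDDUSVE' cursor=6
After op 4 (home): buf='EDDUSVE' cursor=0
After op 5 (select(5,6) replace("V")): buf='EDDUSVE' cursor=6
After op 6 (insert('Z')): buf='EDDUSVZE' cursor=7
After op 7 (select(4,8) replace("")): buf='EDDU' cursor=4
After op 8 (insert('D')): buf='EDDUD' cursor=5
After op 9 (right): buf='EDDUD' cursor=5
After op 10 (right): buf='EDDUD' cursor=5
After op 11 (delete): buf='EDDUD' cursor=5

Answer: EDDUD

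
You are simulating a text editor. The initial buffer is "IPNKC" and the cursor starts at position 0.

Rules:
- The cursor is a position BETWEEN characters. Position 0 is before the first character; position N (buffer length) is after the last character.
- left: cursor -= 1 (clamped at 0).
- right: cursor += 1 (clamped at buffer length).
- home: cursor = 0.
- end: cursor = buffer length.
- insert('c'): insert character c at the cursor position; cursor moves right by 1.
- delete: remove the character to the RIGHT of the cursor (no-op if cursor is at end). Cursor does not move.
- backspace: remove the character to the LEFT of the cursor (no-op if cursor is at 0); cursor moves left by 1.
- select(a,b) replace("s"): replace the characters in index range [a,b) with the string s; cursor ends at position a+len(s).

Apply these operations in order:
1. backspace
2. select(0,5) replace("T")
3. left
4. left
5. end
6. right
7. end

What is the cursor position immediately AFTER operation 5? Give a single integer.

Answer: 1

Derivation:
After op 1 (backspace): buf='IPNKC' cursor=0
After op 2 (select(0,5) replace("T")): buf='T' cursor=1
After op 3 (left): buf='T' cursor=0
After op 4 (left): buf='T' cursor=0
After op 5 (end): buf='T' cursor=1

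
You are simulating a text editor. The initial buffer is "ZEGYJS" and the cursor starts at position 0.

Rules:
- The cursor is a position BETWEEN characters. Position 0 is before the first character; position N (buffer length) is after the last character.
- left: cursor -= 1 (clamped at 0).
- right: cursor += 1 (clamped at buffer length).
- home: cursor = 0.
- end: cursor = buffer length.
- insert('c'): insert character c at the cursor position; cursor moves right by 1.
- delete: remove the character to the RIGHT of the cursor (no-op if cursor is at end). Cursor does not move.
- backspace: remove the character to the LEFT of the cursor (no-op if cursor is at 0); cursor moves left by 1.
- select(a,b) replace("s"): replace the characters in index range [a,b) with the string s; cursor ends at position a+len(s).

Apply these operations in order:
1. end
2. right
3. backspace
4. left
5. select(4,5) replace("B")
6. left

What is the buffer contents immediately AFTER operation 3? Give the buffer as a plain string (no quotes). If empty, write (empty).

Answer: ZEGYJ

Derivation:
After op 1 (end): buf='ZEGYJS' cursor=6
After op 2 (right): buf='ZEGYJS' cursor=6
After op 3 (backspace): buf='ZEGYJ' cursor=5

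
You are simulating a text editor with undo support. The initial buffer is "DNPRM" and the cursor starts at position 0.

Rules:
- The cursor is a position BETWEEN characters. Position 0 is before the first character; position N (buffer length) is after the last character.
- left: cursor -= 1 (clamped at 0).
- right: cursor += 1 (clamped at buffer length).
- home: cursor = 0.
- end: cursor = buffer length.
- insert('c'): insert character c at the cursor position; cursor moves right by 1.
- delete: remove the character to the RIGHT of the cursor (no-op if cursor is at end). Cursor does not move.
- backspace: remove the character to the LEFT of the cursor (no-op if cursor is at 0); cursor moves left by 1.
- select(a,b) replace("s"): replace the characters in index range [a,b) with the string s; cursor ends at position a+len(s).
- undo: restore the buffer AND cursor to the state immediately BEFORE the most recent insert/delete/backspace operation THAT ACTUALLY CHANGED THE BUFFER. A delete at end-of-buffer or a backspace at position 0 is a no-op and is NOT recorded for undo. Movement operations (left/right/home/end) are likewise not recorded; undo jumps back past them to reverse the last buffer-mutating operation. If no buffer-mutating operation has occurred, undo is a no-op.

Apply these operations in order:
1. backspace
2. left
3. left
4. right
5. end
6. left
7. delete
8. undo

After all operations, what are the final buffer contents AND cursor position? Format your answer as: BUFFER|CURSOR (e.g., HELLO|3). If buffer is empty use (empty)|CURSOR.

After op 1 (backspace): buf='DNPRM' cursor=0
After op 2 (left): buf='DNPRM' cursor=0
After op 3 (left): buf='DNPRM' cursor=0
After op 4 (right): buf='DNPRM' cursor=1
After op 5 (end): buf='DNPRM' cursor=5
After op 6 (left): buf='DNPRM' cursor=4
After op 7 (delete): buf='DNPR' cursor=4
After op 8 (undo): buf='DNPRM' cursor=4

Answer: DNPRM|4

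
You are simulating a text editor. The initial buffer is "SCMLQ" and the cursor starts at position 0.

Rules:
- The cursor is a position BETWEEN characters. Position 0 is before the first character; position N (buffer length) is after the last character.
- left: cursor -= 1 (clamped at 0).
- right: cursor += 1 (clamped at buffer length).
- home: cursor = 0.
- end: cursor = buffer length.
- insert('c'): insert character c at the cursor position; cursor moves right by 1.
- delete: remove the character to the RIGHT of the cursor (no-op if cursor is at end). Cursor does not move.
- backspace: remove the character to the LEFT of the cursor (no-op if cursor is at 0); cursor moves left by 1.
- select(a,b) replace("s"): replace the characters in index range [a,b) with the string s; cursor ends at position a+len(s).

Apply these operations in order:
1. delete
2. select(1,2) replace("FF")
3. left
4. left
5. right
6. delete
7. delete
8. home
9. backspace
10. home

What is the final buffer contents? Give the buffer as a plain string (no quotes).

Answer: CFQ

Derivation:
After op 1 (delete): buf='CMLQ' cursor=0
After op 2 (select(1,2) replace("FF")): buf='CFFLQ' cursor=3
After op 3 (left): buf='CFFLQ' cursor=2
After op 4 (left): buf='CFFLQ' cursor=1
After op 5 (right): buf='CFFLQ' cursor=2
After op 6 (delete): buf='CFLQ' cursor=2
After op 7 (delete): buf='CFQ' cursor=2
After op 8 (home): buf='CFQ' cursor=0
After op 9 (backspace): buf='CFQ' cursor=0
After op 10 (home): buf='CFQ' cursor=0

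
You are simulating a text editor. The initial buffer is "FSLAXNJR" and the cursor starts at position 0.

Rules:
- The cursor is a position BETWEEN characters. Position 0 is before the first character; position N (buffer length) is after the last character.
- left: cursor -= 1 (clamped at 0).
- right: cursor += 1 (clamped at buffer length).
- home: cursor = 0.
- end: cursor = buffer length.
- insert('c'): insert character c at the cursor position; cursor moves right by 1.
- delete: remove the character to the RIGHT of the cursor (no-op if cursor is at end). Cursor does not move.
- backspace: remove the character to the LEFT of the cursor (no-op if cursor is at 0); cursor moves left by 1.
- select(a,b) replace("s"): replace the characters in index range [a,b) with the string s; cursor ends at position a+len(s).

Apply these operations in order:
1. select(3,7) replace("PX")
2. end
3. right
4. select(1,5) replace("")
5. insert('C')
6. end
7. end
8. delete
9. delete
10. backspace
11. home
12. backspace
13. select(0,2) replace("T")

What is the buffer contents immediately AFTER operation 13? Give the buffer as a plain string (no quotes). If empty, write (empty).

After op 1 (select(3,7) replace("PX")): buf='FSLPXR' cursor=5
After op 2 (end): buf='FSLPXR' cursor=6
After op 3 (right): buf='FSLPXR' cursor=6
After op 4 (select(1,5) replace("")): buf='FR' cursor=1
After op 5 (insert('C')): buf='FCR' cursor=2
After op 6 (end): buf='FCR' cursor=3
After op 7 (end): buf='FCR' cursor=3
After op 8 (delete): buf='FCR' cursor=3
After op 9 (delete): buf='FCR' cursor=3
After op 10 (backspace): buf='FC' cursor=2
After op 11 (home): buf='FC' cursor=0
After op 12 (backspace): buf='FC' cursor=0
After op 13 (select(0,2) replace("T")): buf='T' cursor=1

Answer: T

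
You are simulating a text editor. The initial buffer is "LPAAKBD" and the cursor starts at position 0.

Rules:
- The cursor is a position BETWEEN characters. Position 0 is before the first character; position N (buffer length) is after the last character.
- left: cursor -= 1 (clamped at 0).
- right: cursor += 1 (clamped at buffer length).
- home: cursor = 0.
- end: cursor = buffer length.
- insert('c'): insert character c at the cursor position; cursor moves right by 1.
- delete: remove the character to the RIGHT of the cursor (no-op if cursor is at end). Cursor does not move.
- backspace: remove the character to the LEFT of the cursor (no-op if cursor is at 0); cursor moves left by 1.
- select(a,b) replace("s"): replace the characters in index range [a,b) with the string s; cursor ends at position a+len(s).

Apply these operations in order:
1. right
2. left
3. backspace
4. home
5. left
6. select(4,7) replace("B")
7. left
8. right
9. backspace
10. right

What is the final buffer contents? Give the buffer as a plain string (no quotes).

After op 1 (right): buf='LPAAKBD' cursor=1
After op 2 (left): buf='LPAAKBD' cursor=0
After op 3 (backspace): buf='LPAAKBD' cursor=0
After op 4 (home): buf='LPAAKBD' cursor=0
After op 5 (left): buf='LPAAKBD' cursor=0
After op 6 (select(4,7) replace("B")): buf='LPAAB' cursor=5
After op 7 (left): buf='LPAAB' cursor=4
After op 8 (right): buf='LPAAB' cursor=5
After op 9 (backspace): buf='LPAA' cursor=4
After op 10 (right): buf='LPAA' cursor=4

Answer: LPAA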